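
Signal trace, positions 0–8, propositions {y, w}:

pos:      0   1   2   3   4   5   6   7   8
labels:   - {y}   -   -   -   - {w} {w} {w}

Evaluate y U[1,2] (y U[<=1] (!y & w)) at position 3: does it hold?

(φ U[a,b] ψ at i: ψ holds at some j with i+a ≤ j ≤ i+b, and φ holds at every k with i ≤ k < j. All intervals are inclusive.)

False

Need some j in [4,5] with (y U[<=1] (!y & w)), and y at every k in [3,j-1].
  j=4: (y U[<=1] (!y & w)) — fails.
  j=5: (y U[<=1] (!y & w)) — fails.
No j in the window works → until fails.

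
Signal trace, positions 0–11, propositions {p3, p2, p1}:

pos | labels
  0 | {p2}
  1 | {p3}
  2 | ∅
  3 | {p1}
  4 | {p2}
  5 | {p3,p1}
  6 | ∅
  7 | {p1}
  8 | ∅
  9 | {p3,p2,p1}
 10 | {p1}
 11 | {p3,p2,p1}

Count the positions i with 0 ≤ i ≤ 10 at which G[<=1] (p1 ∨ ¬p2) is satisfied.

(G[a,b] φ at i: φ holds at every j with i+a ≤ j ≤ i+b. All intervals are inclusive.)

Evaluate at each i in [0,10]:
  i=0: ✗ (fails at j=0)
  i=1: ✓ (all of [1,2])
  i=2: ✓ (all of [2,3])
  i=3: ✗ (fails at j=4)
  i=4: ✗ (fails at j=4)
  i=5: ✓ (all of [5,6])
  i=6: ✓ (all of [6,7])
  i=7: ✓ (all of [7,8])
  i=8: ✓ (all of [8,9])
  i=9: ✓ (all of [9,10])
  i=10: ✓ (all of [10,11])
Positions where it holds: {1, 2, 5, 6, 7, 8, 9, 10} → 8.

8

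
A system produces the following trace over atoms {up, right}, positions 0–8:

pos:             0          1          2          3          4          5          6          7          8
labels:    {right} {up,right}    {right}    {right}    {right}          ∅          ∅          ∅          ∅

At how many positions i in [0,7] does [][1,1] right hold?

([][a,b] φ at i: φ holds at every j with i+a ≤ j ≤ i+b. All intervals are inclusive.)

4

Evaluate at each i in [0,7]:
  i=0: ✓ (all of [1,1])
  i=1: ✓ (all of [2,2])
  i=2: ✓ (all of [3,3])
  i=3: ✓ (all of [4,4])
  i=4: ✗ (fails at j=5)
  i=5: ✗ (fails at j=6)
  i=6: ✗ (fails at j=7)
  i=7: ✗ (fails at j=8)
Positions where it holds: {0, 1, 2, 3} → 4.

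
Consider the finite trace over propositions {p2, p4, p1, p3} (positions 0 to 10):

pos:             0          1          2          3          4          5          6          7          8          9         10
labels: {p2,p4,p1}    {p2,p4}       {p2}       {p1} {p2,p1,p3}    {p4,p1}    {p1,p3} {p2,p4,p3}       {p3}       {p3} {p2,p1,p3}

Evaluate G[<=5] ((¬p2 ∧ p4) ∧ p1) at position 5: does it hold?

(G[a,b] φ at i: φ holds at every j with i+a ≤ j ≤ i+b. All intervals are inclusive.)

Check ((¬p2 ∧ p4) ∧ p1) at every j in [5,10]:
  j=5: true
  j=6: false
  j=7: false
  j=8: false
  j=9: false
  j=10: false
Fails at j=6 → formula fails.

False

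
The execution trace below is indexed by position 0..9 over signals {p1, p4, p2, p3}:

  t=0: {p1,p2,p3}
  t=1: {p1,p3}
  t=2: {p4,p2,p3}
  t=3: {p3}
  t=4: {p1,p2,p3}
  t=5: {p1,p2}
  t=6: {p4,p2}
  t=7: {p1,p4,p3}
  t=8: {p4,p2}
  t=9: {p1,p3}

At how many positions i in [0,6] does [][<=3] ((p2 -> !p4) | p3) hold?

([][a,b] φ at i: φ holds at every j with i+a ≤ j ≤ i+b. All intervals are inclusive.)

3

Evaluate at each i in [0,6]:
  i=0: ✓ (all of [0,3])
  i=1: ✓ (all of [1,4])
  i=2: ✓ (all of [2,5])
  i=3: ✗ (fails at j=6)
  i=4: ✗ (fails at j=6)
  i=5: ✗ (fails at j=6)
  i=6: ✗ (fails at j=6)
Positions where it holds: {0, 1, 2} → 3.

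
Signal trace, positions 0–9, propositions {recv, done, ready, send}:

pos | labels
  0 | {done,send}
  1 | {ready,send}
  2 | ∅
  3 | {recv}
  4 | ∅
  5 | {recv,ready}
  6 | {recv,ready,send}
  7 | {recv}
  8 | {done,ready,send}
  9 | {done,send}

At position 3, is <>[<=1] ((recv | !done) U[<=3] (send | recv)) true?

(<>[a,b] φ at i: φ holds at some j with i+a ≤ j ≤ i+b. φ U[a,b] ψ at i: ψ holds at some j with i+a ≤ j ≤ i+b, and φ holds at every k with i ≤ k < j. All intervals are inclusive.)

Holds

Check ((recv | !done) U[<=3] (send | recv)) at each j in [3,4]:
  j=3: holds
  j=4: holds
Found at j=3 → formula holds.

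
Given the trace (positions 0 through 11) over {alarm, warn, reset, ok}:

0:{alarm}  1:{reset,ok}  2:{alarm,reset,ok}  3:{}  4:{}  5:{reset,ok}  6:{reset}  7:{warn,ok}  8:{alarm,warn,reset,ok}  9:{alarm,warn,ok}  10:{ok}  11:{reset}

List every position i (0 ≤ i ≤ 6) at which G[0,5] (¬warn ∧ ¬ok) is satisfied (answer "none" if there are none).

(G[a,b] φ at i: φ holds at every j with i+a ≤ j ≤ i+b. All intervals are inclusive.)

Evaluate at each i in [0,6]:
  i=0: ✗ (fails at j=1)
  i=1: ✗ (fails at j=1)
  i=2: ✗ (fails at j=2)
  i=3: ✗ (fails at j=5)
  i=4: ✗ (fails at j=5)
  i=5: ✗ (fails at j=5)
  i=6: ✗ (fails at j=7)

none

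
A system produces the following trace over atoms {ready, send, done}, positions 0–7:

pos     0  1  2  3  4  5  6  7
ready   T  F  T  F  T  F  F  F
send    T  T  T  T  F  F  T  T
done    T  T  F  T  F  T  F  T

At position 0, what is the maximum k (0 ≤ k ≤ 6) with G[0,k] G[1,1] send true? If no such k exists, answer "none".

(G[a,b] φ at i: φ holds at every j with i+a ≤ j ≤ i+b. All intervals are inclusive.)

2

G[1,1] send must hold from j=0 onward; find where it first fails.
  j=0: holds
  j=1: holds
  j=2: holds
  j=3: fails
Holds on [0,2], so largest k = 2.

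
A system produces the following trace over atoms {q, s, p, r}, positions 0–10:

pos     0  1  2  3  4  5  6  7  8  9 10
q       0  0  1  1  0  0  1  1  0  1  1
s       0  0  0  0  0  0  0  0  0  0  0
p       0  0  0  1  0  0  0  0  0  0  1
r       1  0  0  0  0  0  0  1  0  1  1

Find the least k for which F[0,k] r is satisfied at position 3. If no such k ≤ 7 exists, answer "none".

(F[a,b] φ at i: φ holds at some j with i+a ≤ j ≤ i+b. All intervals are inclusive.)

Scan j = 3,4,… for r:
  j=3: fails
  j=4: fails
  j=5: fails
  j=6: fails
  j=7: holds
First hit at j=7, so smallest k = 7-3 = 4.

4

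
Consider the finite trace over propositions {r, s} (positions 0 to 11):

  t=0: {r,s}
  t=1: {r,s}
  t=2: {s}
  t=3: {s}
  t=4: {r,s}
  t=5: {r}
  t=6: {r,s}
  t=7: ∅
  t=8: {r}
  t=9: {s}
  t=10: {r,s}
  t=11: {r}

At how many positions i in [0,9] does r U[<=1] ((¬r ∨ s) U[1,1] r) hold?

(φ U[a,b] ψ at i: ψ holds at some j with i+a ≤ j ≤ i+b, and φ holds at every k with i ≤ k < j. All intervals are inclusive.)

Evaluate at each i in [0,9]:
  i=0: ✓ (rhs at j=0)
  i=1: ✗ (no rhs in [1,2])
  i=2: ✗ (lhs fails at k=2 before rhs at j=3)
  i=3: ✓ (rhs at j=3)
  i=4: ✓ (rhs at j=4)
  i=5: ✗ (no rhs in [5,6])
  i=6: ✓ (rhs at j=7; lhs holds on [6,6])
  i=7: ✓ (rhs at j=7)
  i=8: ✓ (rhs at j=9; lhs holds on [8,8])
  i=9: ✓ (rhs at j=9)
Positions where it holds: {0, 3, 4, 6, 7, 8, 9} → 7.

7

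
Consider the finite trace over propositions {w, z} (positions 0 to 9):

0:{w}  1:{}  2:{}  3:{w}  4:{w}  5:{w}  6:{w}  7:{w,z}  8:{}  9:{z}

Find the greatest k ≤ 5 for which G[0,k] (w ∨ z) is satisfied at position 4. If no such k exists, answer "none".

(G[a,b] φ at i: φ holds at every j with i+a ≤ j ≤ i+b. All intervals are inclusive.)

3

(w ∨ z) must hold from j=4 onward; find where it first fails.
  j=4: holds
  j=5: holds
  j=6: holds
  j=7: holds
  j=8: fails
Holds on [4,7], so largest k = 3.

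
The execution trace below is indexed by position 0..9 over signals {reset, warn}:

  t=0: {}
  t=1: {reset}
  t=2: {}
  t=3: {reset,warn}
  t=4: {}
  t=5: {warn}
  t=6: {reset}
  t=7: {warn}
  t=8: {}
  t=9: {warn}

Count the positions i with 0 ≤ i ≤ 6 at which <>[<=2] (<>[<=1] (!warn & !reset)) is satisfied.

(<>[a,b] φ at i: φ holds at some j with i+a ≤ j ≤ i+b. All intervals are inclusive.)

Evaluate at each i in [0,6]:
  i=0: ✓ (witness j=0)
  i=1: ✓ (witness j=1)
  i=2: ✓ (witness j=2)
  i=3: ✓ (witness j=3)
  i=4: ✓ (witness j=4)
  i=5: ✓ (witness j=7)
  i=6: ✓ (witness j=7)
Positions where it holds: {0, 1, 2, 3, 4, 5, 6} → 7.

7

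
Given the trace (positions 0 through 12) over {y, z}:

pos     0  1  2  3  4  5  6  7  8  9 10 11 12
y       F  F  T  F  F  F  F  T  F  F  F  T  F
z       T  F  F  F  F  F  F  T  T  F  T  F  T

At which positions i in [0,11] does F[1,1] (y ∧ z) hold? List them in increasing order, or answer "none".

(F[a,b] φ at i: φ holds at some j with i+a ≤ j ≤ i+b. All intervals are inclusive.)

Evaluate at each i in [0,11]:
  i=0: ✗ (none in [1,1])
  i=1: ✗ (none in [2,2])
  i=2: ✗ (none in [3,3])
  i=3: ✗ (none in [4,4])
  i=4: ✗ (none in [5,5])
  i=5: ✗ (none in [6,6])
  i=6: ✓ (witness j=7)
  i=7: ✗ (none in [8,8])
  i=8: ✗ (none in [9,9])
  i=9: ✗ (none in [10,10])
  i=10: ✗ (none in [11,11])
  i=11: ✗ (none in [12,12])

6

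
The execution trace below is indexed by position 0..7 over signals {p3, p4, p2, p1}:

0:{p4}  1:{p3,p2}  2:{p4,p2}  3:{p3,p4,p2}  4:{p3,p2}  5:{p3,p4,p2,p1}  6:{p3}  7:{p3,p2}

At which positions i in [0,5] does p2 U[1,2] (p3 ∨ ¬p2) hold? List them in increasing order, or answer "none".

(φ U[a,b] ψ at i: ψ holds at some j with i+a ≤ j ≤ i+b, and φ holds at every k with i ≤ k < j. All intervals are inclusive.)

1, 2, 3, 4, 5

Evaluate at each i in [0,5]:
  i=0: ✗ (lhs fails at k=0 before rhs at j=1)
  i=1: ✓ (rhs at j=3; lhs holds on [1,2])
  i=2: ✓ (rhs at j=3; lhs holds on [2,2])
  i=3: ✓ (rhs at j=4; lhs holds on [3,3])
  i=4: ✓ (rhs at j=5; lhs holds on [4,4])
  i=5: ✓ (rhs at j=6; lhs holds on [5,5])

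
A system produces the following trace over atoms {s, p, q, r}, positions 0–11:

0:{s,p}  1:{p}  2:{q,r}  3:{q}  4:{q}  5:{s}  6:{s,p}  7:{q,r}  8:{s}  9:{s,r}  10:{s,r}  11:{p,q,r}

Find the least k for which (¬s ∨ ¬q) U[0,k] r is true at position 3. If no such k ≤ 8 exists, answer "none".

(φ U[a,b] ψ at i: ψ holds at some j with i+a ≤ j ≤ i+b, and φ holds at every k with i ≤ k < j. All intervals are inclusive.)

Need earliest j ≥ 3 with r, and (¬s ∨ ¬q) at every k in [3,j-1].
  j=3: rhs fails.
  j=4: rhs fails.
  j=5: rhs fails.
  j=6: rhs fails.
  j=7: rhs holds; lhs holds on [3,6]. k = 4.

4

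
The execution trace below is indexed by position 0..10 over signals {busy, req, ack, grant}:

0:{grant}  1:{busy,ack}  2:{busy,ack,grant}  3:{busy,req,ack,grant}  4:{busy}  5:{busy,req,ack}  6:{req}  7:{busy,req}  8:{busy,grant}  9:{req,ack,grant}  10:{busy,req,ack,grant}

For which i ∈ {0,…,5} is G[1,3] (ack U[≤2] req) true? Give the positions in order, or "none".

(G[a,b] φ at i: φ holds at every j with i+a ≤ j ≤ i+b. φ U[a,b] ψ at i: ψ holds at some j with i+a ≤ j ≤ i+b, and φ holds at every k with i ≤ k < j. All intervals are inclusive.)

0, 4

Evaluate at each i in [0,5]:
  i=0: ✓ (all of [1,3])
  i=1: ✗ (fails at j=4)
  i=2: ✗ (fails at j=4)
  i=3: ✗ (fails at j=4)
  i=4: ✓ (all of [5,7])
  i=5: ✗ (fails at j=8)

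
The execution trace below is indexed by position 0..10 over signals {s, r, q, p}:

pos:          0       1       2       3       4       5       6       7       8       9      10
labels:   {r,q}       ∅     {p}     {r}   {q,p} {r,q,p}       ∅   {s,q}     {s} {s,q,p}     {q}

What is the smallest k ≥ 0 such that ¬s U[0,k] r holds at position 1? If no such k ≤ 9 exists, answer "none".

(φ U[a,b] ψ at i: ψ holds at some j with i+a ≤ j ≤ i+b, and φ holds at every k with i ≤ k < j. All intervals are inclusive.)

Need earliest j ≥ 1 with r, and ¬s at every k in [1,j-1].
  j=1: rhs fails.
  j=2: rhs fails.
  j=3: rhs holds; lhs holds on [1,2]. k = 2.

2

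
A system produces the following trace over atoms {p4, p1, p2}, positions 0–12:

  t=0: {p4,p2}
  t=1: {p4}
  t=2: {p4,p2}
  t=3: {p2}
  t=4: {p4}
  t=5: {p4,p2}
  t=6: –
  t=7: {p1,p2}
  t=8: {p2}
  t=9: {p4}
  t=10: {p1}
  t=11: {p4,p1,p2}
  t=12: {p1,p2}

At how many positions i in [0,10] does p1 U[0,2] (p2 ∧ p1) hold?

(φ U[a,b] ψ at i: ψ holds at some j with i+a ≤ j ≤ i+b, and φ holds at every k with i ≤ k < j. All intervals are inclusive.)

2

Evaluate at each i in [0,10]:
  i=0: ✗ (no rhs in [0,2])
  i=1: ✗ (no rhs in [1,3])
  i=2: ✗ (no rhs in [2,4])
  i=3: ✗ (no rhs in [3,5])
  i=4: ✗ (no rhs in [4,6])
  i=5: ✗ (lhs fails at k=5 before rhs at j=7)
  i=6: ✗ (lhs fails at k=6 before rhs at j=7)
  i=7: ✓ (rhs at j=7)
  i=8: ✗ (no rhs in [8,10])
  i=9: ✗ (lhs fails at k=9 before rhs at j=11)
  i=10: ✓ (rhs at j=11; lhs holds on [10,10])
Positions where it holds: {7, 10} → 2.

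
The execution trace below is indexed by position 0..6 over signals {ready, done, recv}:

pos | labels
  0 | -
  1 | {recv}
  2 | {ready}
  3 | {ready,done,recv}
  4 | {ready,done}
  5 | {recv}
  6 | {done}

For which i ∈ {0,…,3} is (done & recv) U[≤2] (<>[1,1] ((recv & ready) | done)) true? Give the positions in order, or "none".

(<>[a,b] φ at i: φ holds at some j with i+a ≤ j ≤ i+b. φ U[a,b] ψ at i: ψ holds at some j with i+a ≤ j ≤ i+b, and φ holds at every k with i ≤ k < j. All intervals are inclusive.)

2, 3

Evaluate at each i in [0,3]:
  i=0: ✗ (lhs fails at k=0 before rhs at j=2)
  i=1: ✗ (lhs fails at k=1 before rhs at j=2)
  i=2: ✓ (rhs at j=2)
  i=3: ✓ (rhs at j=3)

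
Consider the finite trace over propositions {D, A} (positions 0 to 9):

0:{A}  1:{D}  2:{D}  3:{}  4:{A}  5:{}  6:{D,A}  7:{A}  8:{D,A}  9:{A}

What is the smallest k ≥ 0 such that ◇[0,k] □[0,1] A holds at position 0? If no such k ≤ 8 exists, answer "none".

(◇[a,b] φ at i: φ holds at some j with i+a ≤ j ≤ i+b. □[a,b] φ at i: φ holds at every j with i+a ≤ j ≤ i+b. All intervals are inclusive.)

6

Scan j = 0,1,… for □[0,1] A:
  j=0: fails
  j=1: fails
  j=2: fails
  j=3: fails
  j=4: fails
  j=5: fails
  j=6: holds
First hit at j=6, so smallest k = 6-0 = 6.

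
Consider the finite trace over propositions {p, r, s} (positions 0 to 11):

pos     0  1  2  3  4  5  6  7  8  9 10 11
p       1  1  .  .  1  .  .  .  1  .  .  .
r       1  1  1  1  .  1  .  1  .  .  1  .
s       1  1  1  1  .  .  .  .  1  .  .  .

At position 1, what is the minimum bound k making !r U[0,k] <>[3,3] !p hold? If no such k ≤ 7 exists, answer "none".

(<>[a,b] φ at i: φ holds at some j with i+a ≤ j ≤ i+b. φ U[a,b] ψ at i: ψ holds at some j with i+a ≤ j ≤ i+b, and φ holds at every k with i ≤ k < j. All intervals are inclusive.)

none

Need earliest j ≥ 1 with <>[3,3] !p, and !r at every k in [1,j-1].
  j=1: rhs fails.
  j=2: rhs holds but lhs fails at k=1.
  j=3: rhs holds but lhs fails at k=1.
  j=4: rhs holds but lhs fails at k=1.
  j=5: rhs fails.
  j=6: rhs holds but lhs fails at k=1.
  j=7: rhs holds but lhs fails at k=1.
  j=8: rhs holds but lhs fails at k=1.
No witness within the range → none.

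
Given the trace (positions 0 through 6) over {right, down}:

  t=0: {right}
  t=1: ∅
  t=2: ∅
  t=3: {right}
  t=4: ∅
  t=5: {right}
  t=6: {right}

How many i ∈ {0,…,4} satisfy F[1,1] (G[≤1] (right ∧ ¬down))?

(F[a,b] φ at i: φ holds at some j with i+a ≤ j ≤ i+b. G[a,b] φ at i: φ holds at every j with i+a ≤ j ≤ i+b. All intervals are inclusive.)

1

Evaluate at each i in [0,4]:
  i=0: ✗ (none in [1,1])
  i=1: ✗ (none in [2,2])
  i=2: ✗ (none in [3,3])
  i=3: ✗ (none in [4,4])
  i=4: ✓ (witness j=5)
Positions where it holds: {4} → 1.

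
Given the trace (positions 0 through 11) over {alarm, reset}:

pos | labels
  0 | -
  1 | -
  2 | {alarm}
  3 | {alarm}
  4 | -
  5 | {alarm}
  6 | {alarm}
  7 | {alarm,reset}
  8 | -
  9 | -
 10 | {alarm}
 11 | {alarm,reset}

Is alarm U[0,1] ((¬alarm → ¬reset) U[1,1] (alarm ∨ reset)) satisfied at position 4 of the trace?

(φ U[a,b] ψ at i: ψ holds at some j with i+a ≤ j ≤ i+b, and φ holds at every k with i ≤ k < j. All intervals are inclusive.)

Yes

Need some j in [4,5] with ((¬alarm → ¬reset) U[1,1] (alarm ∨ reset)), and alarm at every k in [4,j-1].
  j=4: ((¬alarm → ¬reset) U[1,1] (alarm ∨ reset)) holds; no prefix to check → satisfied.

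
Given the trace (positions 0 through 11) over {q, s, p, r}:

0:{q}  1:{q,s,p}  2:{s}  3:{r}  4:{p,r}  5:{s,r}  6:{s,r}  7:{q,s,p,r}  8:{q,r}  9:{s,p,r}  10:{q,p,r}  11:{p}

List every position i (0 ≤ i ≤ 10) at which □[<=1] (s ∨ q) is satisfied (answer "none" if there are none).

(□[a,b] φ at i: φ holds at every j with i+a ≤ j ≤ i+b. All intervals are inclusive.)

Evaluate at each i in [0,10]:
  i=0: ✓ (all of [0,1])
  i=1: ✓ (all of [1,2])
  i=2: ✗ (fails at j=3)
  i=3: ✗ (fails at j=3)
  i=4: ✗ (fails at j=4)
  i=5: ✓ (all of [5,6])
  i=6: ✓ (all of [6,7])
  i=7: ✓ (all of [7,8])
  i=8: ✓ (all of [8,9])
  i=9: ✓ (all of [9,10])
  i=10: ✗ (fails at j=11)

0, 1, 5, 6, 7, 8, 9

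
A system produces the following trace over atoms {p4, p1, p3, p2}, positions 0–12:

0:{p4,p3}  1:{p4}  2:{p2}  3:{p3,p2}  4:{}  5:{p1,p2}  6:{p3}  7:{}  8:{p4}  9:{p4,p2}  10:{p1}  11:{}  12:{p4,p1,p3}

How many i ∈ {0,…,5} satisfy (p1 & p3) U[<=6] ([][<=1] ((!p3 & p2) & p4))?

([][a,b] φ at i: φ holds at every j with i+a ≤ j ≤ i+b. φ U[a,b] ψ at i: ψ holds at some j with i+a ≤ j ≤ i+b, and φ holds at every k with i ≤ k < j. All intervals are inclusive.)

Evaluate at each i in [0,5]:
  i=0: ✗ (no rhs in [0,6])
  i=1: ✗ (no rhs in [1,7])
  i=2: ✗ (no rhs in [2,8])
  i=3: ✗ (no rhs in [3,9])
  i=4: ✗ (no rhs in [4,10])
  i=5: ✗ (no rhs in [5,11])
Positions where it holds: {} → 0.

0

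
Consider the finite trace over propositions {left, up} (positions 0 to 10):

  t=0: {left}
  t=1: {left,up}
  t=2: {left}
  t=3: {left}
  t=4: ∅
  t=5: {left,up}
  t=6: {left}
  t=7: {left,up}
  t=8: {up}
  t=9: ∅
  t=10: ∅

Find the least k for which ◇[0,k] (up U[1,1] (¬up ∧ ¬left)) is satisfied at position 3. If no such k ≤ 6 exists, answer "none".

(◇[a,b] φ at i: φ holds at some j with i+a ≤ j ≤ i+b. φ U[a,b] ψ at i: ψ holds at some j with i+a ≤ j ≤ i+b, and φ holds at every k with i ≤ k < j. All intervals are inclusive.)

Scan j = 3,4,… for (up U[1,1] (¬up ∧ ¬left)):
  j=3: fails
  j=4: fails
  j=5: fails
  j=6: fails
  j=7: fails
  j=8: holds
First hit at j=8, so smallest k = 8-3 = 5.

5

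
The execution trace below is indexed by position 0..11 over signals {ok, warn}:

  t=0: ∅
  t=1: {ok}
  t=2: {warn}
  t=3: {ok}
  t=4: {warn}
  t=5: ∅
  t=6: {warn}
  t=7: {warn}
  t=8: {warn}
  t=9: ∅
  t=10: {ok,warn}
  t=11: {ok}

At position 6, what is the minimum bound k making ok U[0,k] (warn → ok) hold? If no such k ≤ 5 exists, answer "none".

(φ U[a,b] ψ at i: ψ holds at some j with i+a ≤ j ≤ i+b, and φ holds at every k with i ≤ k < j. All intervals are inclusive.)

Need earliest j ≥ 6 with (warn → ok), and ok at every k in [6,j-1].
  j=6: rhs fails.
  j=7: rhs fails.
  j=8: rhs fails.
  j=9: rhs holds but lhs fails at k=6.
  j=10: rhs holds but lhs fails at k=6.
  j=11: rhs holds but lhs fails at k=6.
No witness within the range → none.

none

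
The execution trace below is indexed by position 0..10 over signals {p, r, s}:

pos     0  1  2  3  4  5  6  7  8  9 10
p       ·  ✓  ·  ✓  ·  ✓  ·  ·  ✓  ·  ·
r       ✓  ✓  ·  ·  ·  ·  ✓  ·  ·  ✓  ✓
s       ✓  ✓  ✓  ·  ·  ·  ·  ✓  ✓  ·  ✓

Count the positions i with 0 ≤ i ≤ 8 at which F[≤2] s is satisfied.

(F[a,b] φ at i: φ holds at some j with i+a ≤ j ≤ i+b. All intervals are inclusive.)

7

Evaluate at each i in [0,8]:
  i=0: ✓ (witness j=0)
  i=1: ✓ (witness j=1)
  i=2: ✓ (witness j=2)
  i=3: ✗ (none in [3,5])
  i=4: ✗ (none in [4,6])
  i=5: ✓ (witness j=7)
  i=6: ✓ (witness j=7)
  i=7: ✓ (witness j=7)
  i=8: ✓ (witness j=8)
Positions where it holds: {0, 1, 2, 5, 6, 7, 8} → 7.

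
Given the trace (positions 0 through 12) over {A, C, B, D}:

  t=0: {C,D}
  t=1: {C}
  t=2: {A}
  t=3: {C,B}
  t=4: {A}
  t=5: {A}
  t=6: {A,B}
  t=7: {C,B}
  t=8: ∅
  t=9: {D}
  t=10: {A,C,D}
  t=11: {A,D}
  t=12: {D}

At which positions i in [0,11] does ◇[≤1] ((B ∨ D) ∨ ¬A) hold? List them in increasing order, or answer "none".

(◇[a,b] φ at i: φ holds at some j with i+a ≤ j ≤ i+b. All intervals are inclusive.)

Evaluate at each i in [0,11]:
  i=0: ✓ (witness j=0)
  i=1: ✓ (witness j=1)
  i=2: ✓ (witness j=3)
  i=3: ✓ (witness j=3)
  i=4: ✗ (none in [4,5])
  i=5: ✓ (witness j=6)
  i=6: ✓ (witness j=6)
  i=7: ✓ (witness j=7)
  i=8: ✓ (witness j=8)
  i=9: ✓ (witness j=9)
  i=10: ✓ (witness j=10)
  i=11: ✓ (witness j=11)

0, 1, 2, 3, 5, 6, 7, 8, 9, 10, 11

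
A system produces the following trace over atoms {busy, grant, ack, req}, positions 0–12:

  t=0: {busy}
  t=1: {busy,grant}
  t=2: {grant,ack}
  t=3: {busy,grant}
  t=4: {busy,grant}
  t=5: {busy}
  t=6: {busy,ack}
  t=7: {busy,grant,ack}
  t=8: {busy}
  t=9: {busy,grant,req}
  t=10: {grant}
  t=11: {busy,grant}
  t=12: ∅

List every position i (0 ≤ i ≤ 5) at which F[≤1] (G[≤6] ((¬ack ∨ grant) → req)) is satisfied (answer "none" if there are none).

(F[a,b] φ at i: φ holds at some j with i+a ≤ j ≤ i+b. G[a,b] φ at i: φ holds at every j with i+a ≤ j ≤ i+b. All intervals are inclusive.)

none

Evaluate at each i in [0,5]:
  i=0: ✗ (none in [0,1])
  i=1: ✗ (none in [1,2])
  i=2: ✗ (none in [2,3])
  i=3: ✗ (none in [3,4])
  i=4: ✗ (none in [4,5])
  i=5: ✗ (none in [5,6])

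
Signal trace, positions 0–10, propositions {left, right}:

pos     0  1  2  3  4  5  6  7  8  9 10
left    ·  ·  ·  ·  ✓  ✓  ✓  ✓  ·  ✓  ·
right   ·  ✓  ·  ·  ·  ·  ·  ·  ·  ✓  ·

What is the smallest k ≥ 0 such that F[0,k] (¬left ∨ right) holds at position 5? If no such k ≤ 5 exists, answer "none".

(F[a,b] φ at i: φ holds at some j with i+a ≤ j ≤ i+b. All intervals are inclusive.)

Scan j = 5,6,… for (¬left ∨ right):
  j=5: fails
  j=6: fails
  j=7: fails
  j=8: holds
First hit at j=8, so smallest k = 8-5 = 3.

3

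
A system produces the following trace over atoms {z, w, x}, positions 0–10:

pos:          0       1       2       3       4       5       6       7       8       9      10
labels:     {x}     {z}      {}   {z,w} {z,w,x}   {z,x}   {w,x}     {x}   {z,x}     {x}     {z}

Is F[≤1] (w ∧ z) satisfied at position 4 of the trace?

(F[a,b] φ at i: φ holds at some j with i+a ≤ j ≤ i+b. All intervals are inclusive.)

Check (w ∧ z) at each j in [4,5]:
  j=4: true
  j=5: false
Found at j=4 → formula holds.

Holds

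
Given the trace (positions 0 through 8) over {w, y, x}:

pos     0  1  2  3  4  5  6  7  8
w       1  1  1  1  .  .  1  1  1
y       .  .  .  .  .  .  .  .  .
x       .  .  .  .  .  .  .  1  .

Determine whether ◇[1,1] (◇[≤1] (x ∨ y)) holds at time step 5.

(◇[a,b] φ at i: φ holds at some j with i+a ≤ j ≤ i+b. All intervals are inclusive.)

Check ◇[≤1] (x ∨ y) at each j in [6,6]:
  j=6: holds (witness at 7)
Found at j=6 → formula holds.

Yes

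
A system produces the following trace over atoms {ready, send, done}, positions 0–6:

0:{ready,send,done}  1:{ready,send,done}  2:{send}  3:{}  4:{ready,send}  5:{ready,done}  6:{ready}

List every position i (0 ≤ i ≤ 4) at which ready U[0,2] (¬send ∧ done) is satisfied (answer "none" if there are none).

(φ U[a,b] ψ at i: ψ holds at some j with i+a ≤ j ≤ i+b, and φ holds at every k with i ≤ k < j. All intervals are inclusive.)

4

Evaluate at each i in [0,4]:
  i=0: ✗ (no rhs in [0,2])
  i=1: ✗ (no rhs in [1,3])
  i=2: ✗ (no rhs in [2,4])
  i=3: ✗ (lhs fails at k=3 before rhs at j=5)
  i=4: ✓ (rhs at j=5; lhs holds on [4,4])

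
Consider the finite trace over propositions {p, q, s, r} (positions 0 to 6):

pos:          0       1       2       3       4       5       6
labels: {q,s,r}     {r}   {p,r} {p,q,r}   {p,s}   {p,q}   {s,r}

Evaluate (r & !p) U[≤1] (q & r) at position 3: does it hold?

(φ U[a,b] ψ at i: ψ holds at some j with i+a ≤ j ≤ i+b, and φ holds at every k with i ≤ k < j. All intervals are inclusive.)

Need some j in [3,4] with (q & r), and (r & !p) at every k in [3,j-1].
  j=3: (q & r) holds; no prefix to check → satisfied.

Holds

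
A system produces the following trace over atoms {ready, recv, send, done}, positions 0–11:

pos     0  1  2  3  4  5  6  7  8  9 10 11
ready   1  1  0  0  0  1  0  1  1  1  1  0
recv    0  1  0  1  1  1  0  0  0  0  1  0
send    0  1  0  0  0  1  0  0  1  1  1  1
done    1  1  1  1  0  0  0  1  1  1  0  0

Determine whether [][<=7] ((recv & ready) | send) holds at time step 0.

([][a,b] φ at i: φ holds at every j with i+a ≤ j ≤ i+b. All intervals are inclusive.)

Check ((recv & ready) | send) at every j in [0,7]:
  j=0: false
  j=1: true
  j=2: false
  j=3: false
  j=4: false
  j=5: true
  j=6: false
  j=7: false
Fails at j=0 → formula fails.

No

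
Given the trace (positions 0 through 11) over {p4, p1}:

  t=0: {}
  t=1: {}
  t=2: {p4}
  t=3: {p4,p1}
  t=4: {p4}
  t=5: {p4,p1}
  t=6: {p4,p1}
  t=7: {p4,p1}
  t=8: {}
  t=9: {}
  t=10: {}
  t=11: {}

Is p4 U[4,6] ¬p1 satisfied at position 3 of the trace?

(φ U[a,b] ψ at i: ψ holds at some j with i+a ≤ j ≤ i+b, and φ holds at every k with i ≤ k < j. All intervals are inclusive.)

Need some j in [7,9] with ¬p1, and p4 at every k in [3,j-1].
  j=7: ¬p1 false.
  j=8: ¬p1 holds; p4 holds at every k in [3,7] → satisfied.

True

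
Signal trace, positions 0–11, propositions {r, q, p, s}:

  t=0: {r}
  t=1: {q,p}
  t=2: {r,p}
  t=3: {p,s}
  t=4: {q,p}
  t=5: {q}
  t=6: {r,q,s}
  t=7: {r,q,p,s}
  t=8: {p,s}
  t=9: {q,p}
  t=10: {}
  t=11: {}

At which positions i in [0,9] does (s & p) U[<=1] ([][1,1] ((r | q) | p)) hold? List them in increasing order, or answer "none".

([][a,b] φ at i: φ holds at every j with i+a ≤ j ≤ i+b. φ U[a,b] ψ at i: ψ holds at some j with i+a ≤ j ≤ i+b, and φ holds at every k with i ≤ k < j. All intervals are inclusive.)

Evaluate at each i in [0,9]:
  i=0: ✓ (rhs at j=0)
  i=1: ✓ (rhs at j=1)
  i=2: ✓ (rhs at j=2)
  i=3: ✓ (rhs at j=3)
  i=4: ✓ (rhs at j=4)
  i=5: ✓ (rhs at j=5)
  i=6: ✓ (rhs at j=6)
  i=7: ✓ (rhs at j=7)
  i=8: ✓ (rhs at j=8)
  i=9: ✗ (no rhs in [9,10])

0, 1, 2, 3, 4, 5, 6, 7, 8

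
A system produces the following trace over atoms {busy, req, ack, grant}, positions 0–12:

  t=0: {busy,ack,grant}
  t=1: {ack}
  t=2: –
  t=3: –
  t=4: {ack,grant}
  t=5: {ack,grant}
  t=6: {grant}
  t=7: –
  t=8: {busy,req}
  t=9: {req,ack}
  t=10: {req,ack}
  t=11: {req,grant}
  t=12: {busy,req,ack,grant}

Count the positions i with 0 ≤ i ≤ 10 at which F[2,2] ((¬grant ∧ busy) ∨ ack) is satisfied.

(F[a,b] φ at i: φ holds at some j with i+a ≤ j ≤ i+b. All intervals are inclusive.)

6

Evaluate at each i in [0,10]:
  i=0: ✗ (none in [2,2])
  i=1: ✗ (none in [3,3])
  i=2: ✓ (witness j=4)
  i=3: ✓ (witness j=5)
  i=4: ✗ (none in [6,6])
  i=5: ✗ (none in [7,7])
  i=6: ✓ (witness j=8)
  i=7: ✓ (witness j=9)
  i=8: ✓ (witness j=10)
  i=9: ✗ (none in [11,11])
  i=10: ✓ (witness j=12)
Positions where it holds: {2, 3, 6, 7, 8, 10} → 6.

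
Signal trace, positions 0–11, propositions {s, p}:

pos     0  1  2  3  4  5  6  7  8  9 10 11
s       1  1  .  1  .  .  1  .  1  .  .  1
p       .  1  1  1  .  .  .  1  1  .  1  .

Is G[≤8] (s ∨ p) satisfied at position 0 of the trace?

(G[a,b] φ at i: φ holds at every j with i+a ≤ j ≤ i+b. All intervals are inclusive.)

Does not hold

Check (s ∨ p) at every j in [0,8]:
  j=0: true
  j=1: true
  j=2: true
  j=3: true
  j=4: false
  j=5: false
  j=6: true
  j=7: true
  j=8: true
Fails at j=4 → formula fails.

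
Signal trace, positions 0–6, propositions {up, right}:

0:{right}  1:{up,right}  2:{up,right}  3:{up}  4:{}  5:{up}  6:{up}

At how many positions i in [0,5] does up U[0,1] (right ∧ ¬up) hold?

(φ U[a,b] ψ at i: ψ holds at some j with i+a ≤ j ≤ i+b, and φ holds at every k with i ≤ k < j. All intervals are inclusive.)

Evaluate at each i in [0,5]:
  i=0: ✓ (rhs at j=0)
  i=1: ✗ (no rhs in [1,2])
  i=2: ✗ (no rhs in [2,3])
  i=3: ✗ (no rhs in [3,4])
  i=4: ✗ (no rhs in [4,5])
  i=5: ✗ (no rhs in [5,6])
Positions where it holds: {0} → 1.

1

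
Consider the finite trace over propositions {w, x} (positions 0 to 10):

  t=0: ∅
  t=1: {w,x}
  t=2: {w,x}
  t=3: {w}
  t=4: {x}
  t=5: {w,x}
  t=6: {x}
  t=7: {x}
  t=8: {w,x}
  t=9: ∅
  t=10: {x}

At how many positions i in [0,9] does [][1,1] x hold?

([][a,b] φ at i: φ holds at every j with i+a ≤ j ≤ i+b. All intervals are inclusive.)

8

Evaluate at each i in [0,9]:
  i=0: ✓ (all of [1,1])
  i=1: ✓ (all of [2,2])
  i=2: ✗ (fails at j=3)
  i=3: ✓ (all of [4,4])
  i=4: ✓ (all of [5,5])
  i=5: ✓ (all of [6,6])
  i=6: ✓ (all of [7,7])
  i=7: ✓ (all of [8,8])
  i=8: ✗ (fails at j=9)
  i=9: ✓ (all of [10,10])
Positions where it holds: {0, 1, 3, 4, 5, 6, 7, 9} → 8.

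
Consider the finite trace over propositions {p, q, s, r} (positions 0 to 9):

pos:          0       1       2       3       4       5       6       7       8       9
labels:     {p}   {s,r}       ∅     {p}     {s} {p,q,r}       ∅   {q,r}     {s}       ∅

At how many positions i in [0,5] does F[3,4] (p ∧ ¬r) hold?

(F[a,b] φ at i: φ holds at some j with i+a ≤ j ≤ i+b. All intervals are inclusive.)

Evaluate at each i in [0,5]:
  i=0: ✓ (witness j=3)
  i=1: ✗ (none in [4,5])
  i=2: ✗ (none in [5,6])
  i=3: ✗ (none in [6,7])
  i=4: ✗ (none in [7,8])
  i=5: ✗ (none in [8,9])
Positions where it holds: {0} → 1.

1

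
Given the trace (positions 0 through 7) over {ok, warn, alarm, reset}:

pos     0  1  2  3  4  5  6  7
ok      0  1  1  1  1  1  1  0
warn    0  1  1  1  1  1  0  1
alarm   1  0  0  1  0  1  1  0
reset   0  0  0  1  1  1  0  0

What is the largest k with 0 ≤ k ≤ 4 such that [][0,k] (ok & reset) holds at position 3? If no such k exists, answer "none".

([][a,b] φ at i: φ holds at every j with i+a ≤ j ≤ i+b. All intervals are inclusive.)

(ok & reset) must hold from j=3 onward; find where it first fails.
  j=3: holds
  j=4: holds
  j=5: holds
  j=6: fails
Holds on [3,5], so largest k = 2.

2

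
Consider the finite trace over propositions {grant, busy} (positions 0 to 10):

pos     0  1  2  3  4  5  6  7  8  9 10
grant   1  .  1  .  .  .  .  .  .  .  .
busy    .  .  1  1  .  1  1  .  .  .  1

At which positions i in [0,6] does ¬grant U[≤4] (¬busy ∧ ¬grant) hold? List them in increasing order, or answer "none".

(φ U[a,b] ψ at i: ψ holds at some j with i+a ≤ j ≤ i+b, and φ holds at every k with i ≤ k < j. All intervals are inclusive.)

Evaluate at each i in [0,6]:
  i=0: ✗ (lhs fails at k=0 before rhs at j=1)
  i=1: ✓ (rhs at j=1)
  i=2: ✗ (lhs fails at k=2 before rhs at j=4)
  i=3: ✓ (rhs at j=4; lhs holds on [3,3])
  i=4: ✓ (rhs at j=4)
  i=5: ✓ (rhs at j=7; lhs holds on [5,6])
  i=6: ✓ (rhs at j=7; lhs holds on [6,6])

1, 3, 4, 5, 6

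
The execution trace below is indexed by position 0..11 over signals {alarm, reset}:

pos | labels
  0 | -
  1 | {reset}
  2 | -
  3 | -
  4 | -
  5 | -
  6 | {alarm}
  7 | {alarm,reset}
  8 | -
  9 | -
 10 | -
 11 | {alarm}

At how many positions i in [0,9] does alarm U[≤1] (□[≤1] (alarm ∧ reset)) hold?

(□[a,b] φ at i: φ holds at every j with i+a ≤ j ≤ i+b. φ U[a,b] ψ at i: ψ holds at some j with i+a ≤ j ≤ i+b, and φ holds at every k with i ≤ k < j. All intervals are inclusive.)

0

Evaluate at each i in [0,9]:
  i=0: ✗ (no rhs in [0,1])
  i=1: ✗ (no rhs in [1,2])
  i=2: ✗ (no rhs in [2,3])
  i=3: ✗ (no rhs in [3,4])
  i=4: ✗ (no rhs in [4,5])
  i=5: ✗ (no rhs in [5,6])
  i=6: ✗ (no rhs in [6,7])
  i=7: ✗ (no rhs in [7,8])
  i=8: ✗ (no rhs in [8,9])
  i=9: ✗ (no rhs in [9,10])
Positions where it holds: {} → 0.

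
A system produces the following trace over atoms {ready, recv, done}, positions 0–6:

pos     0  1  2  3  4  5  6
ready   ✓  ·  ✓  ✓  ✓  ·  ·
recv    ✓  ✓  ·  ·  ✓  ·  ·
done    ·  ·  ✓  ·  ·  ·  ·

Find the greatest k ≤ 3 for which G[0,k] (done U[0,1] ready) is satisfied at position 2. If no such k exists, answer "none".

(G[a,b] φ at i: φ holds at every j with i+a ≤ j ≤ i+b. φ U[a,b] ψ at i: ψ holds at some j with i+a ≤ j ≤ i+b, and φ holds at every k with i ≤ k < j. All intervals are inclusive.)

2

(done U[0,1] ready) must hold from j=2 onward; find where it first fails.
  j=2: holds
  j=3: holds
  j=4: holds
  j=5: fails
Holds on [2,4], so largest k = 2.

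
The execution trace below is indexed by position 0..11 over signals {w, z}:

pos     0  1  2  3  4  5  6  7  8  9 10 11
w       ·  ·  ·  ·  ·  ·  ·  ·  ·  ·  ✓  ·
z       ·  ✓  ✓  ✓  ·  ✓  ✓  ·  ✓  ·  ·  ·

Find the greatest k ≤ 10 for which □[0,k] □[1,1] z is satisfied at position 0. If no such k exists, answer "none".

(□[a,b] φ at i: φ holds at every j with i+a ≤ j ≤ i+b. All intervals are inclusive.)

2

□[1,1] z must hold from j=0 onward; find where it first fails.
  j=0: holds
  j=1: holds
  j=2: holds
  j=3: fails
Holds on [0,2], so largest k = 2.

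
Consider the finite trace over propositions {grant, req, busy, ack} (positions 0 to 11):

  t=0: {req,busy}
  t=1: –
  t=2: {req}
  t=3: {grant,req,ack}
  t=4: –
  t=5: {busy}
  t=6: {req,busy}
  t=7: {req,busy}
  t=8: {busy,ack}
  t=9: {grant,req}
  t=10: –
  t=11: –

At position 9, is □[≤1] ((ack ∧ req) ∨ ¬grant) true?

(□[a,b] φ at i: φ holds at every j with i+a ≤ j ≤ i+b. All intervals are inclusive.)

No

Check ((ack ∧ req) ∨ ¬grant) at every j in [9,10]:
  j=9: false
  j=10: true
Fails at j=9 → formula fails.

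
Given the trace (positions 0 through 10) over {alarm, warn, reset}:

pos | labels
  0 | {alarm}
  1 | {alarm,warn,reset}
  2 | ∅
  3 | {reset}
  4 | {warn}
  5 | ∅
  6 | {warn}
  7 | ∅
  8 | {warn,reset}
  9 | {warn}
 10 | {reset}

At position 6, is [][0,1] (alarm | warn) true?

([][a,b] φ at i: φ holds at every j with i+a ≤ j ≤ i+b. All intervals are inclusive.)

Does not hold

Check (alarm | warn) at every j in [6,7]:
  j=6: true
  j=7: false
Fails at j=7 → formula fails.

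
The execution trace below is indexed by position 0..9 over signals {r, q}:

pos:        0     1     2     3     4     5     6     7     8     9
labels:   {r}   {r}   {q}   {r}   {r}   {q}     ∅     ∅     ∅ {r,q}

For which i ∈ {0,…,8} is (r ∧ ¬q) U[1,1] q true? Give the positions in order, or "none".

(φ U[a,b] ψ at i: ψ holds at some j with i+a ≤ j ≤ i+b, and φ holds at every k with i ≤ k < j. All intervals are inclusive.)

1, 4

Evaluate at each i in [0,8]:
  i=0: ✗ (no rhs in [1,1])
  i=1: ✓ (rhs at j=2; lhs holds on [1,1])
  i=2: ✗ (no rhs in [3,3])
  i=3: ✗ (no rhs in [4,4])
  i=4: ✓ (rhs at j=5; lhs holds on [4,4])
  i=5: ✗ (no rhs in [6,6])
  i=6: ✗ (no rhs in [7,7])
  i=7: ✗ (no rhs in [8,8])
  i=8: ✗ (lhs fails at k=8 before rhs at j=9)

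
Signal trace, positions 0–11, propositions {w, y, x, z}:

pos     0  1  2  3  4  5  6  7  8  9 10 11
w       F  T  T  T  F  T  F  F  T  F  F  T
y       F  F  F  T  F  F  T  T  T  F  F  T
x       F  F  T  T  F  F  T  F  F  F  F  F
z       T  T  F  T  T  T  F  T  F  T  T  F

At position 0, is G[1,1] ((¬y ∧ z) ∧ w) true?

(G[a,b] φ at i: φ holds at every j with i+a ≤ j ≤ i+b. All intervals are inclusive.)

Check ((¬y ∧ z) ∧ w) at every j in [1,1]:
  j=1: true
All positions satisfy it → formula holds.

Holds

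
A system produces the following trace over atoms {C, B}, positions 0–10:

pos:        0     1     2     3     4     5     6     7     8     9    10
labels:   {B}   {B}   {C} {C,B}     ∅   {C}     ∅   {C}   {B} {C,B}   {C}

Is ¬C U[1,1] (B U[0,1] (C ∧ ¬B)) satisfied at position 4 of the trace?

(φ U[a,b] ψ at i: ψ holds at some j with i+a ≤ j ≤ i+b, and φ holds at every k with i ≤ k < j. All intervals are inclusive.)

Need some j in [5,5] with (B U[0,1] (C ∧ ¬B)), and ¬C at every k in [4,j-1].
  j=5: (B U[0,1] (C ∧ ¬B)) holds; ¬C holds at every k in [4,4] → satisfied.

True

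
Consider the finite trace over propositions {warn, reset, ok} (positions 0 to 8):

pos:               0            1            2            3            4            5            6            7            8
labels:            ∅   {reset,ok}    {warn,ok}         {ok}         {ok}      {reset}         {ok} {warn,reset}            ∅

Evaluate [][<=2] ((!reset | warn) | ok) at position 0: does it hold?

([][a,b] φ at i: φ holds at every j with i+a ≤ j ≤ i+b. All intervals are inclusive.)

Yes

Check ((!reset | warn) | ok) at every j in [0,2]:
  j=0: true
  j=1: true
  j=2: true
All positions satisfy it → formula holds.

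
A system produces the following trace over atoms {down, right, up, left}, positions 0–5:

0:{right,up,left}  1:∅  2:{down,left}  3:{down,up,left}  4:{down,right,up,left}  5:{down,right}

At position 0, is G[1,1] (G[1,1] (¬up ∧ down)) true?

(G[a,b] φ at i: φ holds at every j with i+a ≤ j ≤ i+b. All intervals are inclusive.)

Check G[1,1] (¬up ∧ down) at every j in [1,1]:
  j=1: holds on [2,2]
All positions satisfy it → formula holds.

Holds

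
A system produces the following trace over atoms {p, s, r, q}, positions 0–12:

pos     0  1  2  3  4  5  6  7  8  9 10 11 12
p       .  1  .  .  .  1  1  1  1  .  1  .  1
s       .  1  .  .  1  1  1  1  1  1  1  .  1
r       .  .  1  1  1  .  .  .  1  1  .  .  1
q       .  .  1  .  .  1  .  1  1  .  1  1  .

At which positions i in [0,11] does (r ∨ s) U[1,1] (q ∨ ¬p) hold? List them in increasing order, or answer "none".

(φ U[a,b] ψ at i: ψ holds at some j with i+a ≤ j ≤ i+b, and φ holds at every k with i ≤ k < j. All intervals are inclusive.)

1, 2, 3, 4, 6, 7, 8, 9, 10

Evaluate at each i in [0,11]:
  i=0: ✗ (no rhs in [1,1])
  i=1: ✓ (rhs at j=2; lhs holds on [1,1])
  i=2: ✓ (rhs at j=3; lhs holds on [2,2])
  i=3: ✓ (rhs at j=4; lhs holds on [3,3])
  i=4: ✓ (rhs at j=5; lhs holds on [4,4])
  i=5: ✗ (no rhs in [6,6])
  i=6: ✓ (rhs at j=7; lhs holds on [6,6])
  i=7: ✓ (rhs at j=8; lhs holds on [7,7])
  i=8: ✓ (rhs at j=9; lhs holds on [8,8])
  i=9: ✓ (rhs at j=10; lhs holds on [9,9])
  i=10: ✓ (rhs at j=11; lhs holds on [10,10])
  i=11: ✗ (no rhs in [12,12])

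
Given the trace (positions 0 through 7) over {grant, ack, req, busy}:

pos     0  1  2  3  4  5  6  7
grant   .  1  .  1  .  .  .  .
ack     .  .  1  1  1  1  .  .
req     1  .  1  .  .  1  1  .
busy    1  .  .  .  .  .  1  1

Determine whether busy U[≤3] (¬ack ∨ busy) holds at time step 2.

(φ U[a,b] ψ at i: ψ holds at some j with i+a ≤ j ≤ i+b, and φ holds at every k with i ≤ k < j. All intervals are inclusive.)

False

Need some j in [2,5] with (¬ack ∨ busy), and busy at every k in [2,j-1].
  j=2: (¬ack ∨ busy) false.
  j=3: (¬ack ∨ busy) false.
  j=4: (¬ack ∨ busy) false.
  j=5: (¬ack ∨ busy) false.
No j in the window works → until fails.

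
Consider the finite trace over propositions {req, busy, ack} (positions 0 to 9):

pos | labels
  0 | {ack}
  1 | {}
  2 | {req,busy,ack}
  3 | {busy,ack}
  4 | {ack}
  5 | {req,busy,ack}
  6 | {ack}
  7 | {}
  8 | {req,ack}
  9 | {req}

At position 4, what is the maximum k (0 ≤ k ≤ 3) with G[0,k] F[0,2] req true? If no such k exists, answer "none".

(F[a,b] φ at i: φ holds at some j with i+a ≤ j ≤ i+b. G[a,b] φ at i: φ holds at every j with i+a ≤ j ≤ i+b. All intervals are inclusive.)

F[0,2] req must hold from j=4 onward; find where it first fails.
  j=4: holds
  j=5: holds
  j=6: holds
  j=7: holds
Holds through j=7; largest k = 3.

3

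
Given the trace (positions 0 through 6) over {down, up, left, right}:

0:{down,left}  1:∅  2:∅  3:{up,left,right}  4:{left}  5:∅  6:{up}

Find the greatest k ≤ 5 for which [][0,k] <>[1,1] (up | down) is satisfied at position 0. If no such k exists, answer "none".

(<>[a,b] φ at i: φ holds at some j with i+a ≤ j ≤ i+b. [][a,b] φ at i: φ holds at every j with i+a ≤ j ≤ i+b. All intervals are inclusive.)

<>[1,1] (up | down) must hold from j=0 onward; find where it first fails.
  j=0: fails → no k works.

none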